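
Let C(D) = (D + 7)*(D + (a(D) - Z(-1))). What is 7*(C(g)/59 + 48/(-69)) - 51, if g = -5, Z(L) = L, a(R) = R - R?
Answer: -77103/1357 ≈ -56.819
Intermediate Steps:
a(R) = 0
C(D) = (1 + D)*(7 + D) (C(D) = (D + 7)*(D + (0 - 1*(-1))) = (7 + D)*(D + (0 + 1)) = (7 + D)*(D + 1) = (7 + D)*(1 + D) = (1 + D)*(7 + D))
7*(C(g)/59 + 48/(-69)) - 51 = 7*((7 + (-5)² + 8*(-5))/59 + 48/(-69)) - 51 = 7*((7 + 25 - 40)*(1/59) + 48*(-1/69)) - 51 = 7*(-8*1/59 - 16/23) - 51 = 7*(-8/59 - 16/23) - 51 = 7*(-1128/1357) - 51 = -7896/1357 - 51 = -77103/1357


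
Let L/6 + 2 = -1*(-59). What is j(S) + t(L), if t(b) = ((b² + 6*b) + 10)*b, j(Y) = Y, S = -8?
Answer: 40706884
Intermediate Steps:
L = 342 (L = -12 + 6*(-1*(-59)) = -12 + 6*59 = -12 + 354 = 342)
t(b) = b*(10 + b² + 6*b) (t(b) = (10 + b² + 6*b)*b = b*(10 + b² + 6*b))
j(S) + t(L) = -8 + 342*(10 + 342² + 6*342) = -8 + 342*(10 + 116964 + 2052) = -8 + 342*119026 = -8 + 40706892 = 40706884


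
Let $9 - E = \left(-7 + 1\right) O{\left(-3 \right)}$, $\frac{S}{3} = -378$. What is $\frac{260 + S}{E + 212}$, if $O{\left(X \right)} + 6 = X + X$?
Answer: $- \frac{874}{149} \approx -5.8658$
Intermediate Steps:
$O{\left(X \right)} = -6 + 2 X$ ($O{\left(X \right)} = -6 + \left(X + X\right) = -6 + 2 X$)
$S = -1134$ ($S = 3 \left(-378\right) = -1134$)
$E = -63$ ($E = 9 - \left(-7 + 1\right) \left(-6 + 2 \left(-3\right)\right) = 9 - - 6 \left(-6 - 6\right) = 9 - \left(-6\right) \left(-12\right) = 9 - 72 = -63$)
$\frac{260 + S}{E + 212} = \frac{260 - 1134}{-63 + 212} = - \frac{874}{149}$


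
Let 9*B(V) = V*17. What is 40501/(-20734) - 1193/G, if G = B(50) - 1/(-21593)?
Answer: -5550412089653/380553059306 ≈ -14.585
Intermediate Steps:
B(V) = 17*V/9 (B(V) = (V*17)/9 = (17*V)/9 = 17*V/9)
G = 18354059/194337 (G = (17/9)*50 - 1/(-21593) = 850/9 - 1*(-1/21593) = 850/9 + 1/21593 = 18354059/194337 ≈ 94.444)
40501/(-20734) - 1193/G = 40501/(-20734) - 1193/18354059/194337 = 40501*(-1/20734) - 1193*194337/18354059 = -40501/20734 - 231844041/18354059 = -5550412089653/380553059306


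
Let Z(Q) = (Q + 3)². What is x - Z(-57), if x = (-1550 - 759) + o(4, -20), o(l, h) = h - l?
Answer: -5249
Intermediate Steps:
Z(Q) = (3 + Q)²
x = -2333 (x = (-1550 - 759) + (-20 - 1*4) = -2309 + (-20 - 4) = -2309 - 24 = -2333)
x - Z(-57) = -2333 - (3 - 57)² = -2333 - 1*(-54)² = -2333 - 1*2916 = -2333 - 2916 = -5249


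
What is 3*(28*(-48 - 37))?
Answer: -7140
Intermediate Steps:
3*(28*(-48 - 37)) = 3*(28*(-85)) = 3*(-2380) = -7140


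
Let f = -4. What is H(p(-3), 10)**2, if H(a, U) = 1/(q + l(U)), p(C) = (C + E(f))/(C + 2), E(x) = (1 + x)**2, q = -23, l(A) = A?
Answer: 1/169 ≈ 0.0059172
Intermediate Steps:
p(C) = (9 + C)/(2 + C) (p(C) = (C + (1 - 4)**2)/(C + 2) = (C + (-3)**2)/(2 + C) = (C + 9)/(2 + C) = (9 + C)/(2 + C))
H(a, U) = 1/(-23 + U)
H(p(-3), 10)**2 = (1/(-23 + 10))**2 = (1/(-13))**2 = (-1/13)**2 = 1/169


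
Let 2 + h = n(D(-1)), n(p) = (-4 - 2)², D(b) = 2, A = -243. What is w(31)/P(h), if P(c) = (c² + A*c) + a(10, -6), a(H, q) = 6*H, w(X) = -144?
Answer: 72/3523 ≈ 0.020437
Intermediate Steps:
n(p) = 36 (n(p) = (-6)² = 36)
h = 34 (h = -2 + 36 = 34)
P(c) = 60 + c² - 243*c (P(c) = (c² - 243*c) + 6*10 = (c² - 243*c) + 60 = 60 + c² - 243*c)
w(31)/P(h) = -144/(60 + 34² - 243*34) = -144/(60 + 1156 - 8262) = -144/(-7046) = -144*(-1/7046) = 72/3523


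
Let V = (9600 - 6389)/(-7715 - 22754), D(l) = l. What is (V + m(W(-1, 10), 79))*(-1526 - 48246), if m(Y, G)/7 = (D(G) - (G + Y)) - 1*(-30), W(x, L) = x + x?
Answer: -339536869340/30469 ≈ -1.1144e+7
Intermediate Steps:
W(x, L) = 2*x
V = -3211/30469 (V = 3211/(-30469) = 3211*(-1/30469) = -3211/30469 ≈ -0.10539)
m(Y, G) = 210 - 7*Y (m(Y, G) = 7*((G - (G + Y)) - 1*(-30)) = 7*((G + (-G - Y)) + 30) = 7*(-Y + 30) = 7*(30 - Y) = 210 - 7*Y)
(V + m(W(-1, 10), 79))*(-1526 - 48246) = (-3211/30469 + (210 - 14*(-1)))*(-1526 - 48246) = (-3211/30469 + (210 - 7*(-2)))*(-49772) = (-3211/30469 + (210 + 14))*(-49772) = (-3211/30469 + 224)*(-49772) = (6821845/30469)*(-49772) = -339536869340/30469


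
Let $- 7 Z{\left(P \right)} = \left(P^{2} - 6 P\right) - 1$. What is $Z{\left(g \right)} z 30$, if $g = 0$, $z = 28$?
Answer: $120$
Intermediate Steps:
$Z{\left(P \right)} = \frac{1}{7} - \frac{P^{2}}{7} + \frac{6 P}{7}$ ($Z{\left(P \right)} = - \frac{\left(P^{2} - 6 P\right) - 1}{7} = - \frac{-1 + P^{2} - 6 P}{7} = \frac{1}{7} - \frac{P^{2}}{7} + \frac{6 P}{7}$)
$Z{\left(g \right)} z 30 = \left(\frac{1}{7} - \frac{0^{2}}{7} + \frac{6}{7} \cdot 0\right) 28 \cdot 30 = \left(\frac{1}{7} - 0 + 0\right) 28 \cdot 30 = \left(\frac{1}{7} + 0 + 0\right) 28 \cdot 30 = \frac{1}{7} \cdot 28 \cdot 30 = 4 \cdot 30 = 120$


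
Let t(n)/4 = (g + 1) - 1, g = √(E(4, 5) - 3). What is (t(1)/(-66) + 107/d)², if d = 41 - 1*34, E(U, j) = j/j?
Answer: 12467569/53361 - 428*I*√2/231 ≈ 233.65 - 2.6203*I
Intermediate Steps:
E(U, j) = 1
d = 7 (d = 41 - 34 = 7)
g = I*√2 (g = √(1 - 3) = √(-2) = I*√2 ≈ 1.4142*I)
t(n) = 4*I*√2 (t(n) = 4*((I*√2 + 1) - 1) = 4*((1 + I*√2) - 1) = 4*(I*√2) = 4*I*√2)
(t(1)/(-66) + 107/d)² = ((4*I*√2)/(-66) + 107/7)² = ((4*I*√2)*(-1/66) + 107*(⅐))² = (-2*I*√2/33 + 107/7)² = (107/7 - 2*I*√2/33)²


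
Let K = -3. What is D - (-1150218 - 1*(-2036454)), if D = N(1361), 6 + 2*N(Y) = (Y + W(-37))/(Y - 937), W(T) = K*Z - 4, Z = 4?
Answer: -751529327/848 ≈ -8.8624e+5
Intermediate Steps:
W(T) = -16 (W(T) = -3*4 - 4 = -12 - 4 = -16)
N(Y) = -3 + (-16 + Y)/(2*(-937 + Y)) (N(Y) = -3 + ((Y - 16)/(Y - 937))/2 = -3 + ((-16 + Y)/(-937 + Y))/2 = -3 + (-16 + Y)/(2*(-937 + Y)))
D = -1199/848 (D = (5606 - 5*1361)/(2*(-937 + 1361)) = (1/2)*(5606 - 6805)/424 = (1/2)*(1/424)*(-1199) = -1199/848 ≈ -1.4139)
D - (-1150218 - 1*(-2036454)) = -1199/848 - (-1150218 - 1*(-2036454)) = -1199/848 - (-1150218 + 2036454) = -1199/848 - 1*886236 = -1199/848 - 886236 = -751529327/848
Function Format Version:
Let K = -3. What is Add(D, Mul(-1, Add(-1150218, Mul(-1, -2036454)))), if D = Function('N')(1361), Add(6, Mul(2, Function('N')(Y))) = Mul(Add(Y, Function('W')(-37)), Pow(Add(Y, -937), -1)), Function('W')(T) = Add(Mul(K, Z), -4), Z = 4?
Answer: Rational(-751529327, 848) ≈ -8.8624e+5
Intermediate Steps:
Function('W')(T) = -16 (Function('W')(T) = Add(Mul(-3, 4), -4) = Add(-12, -4) = -16)
Function('N')(Y) = Add(-3, Mul(Rational(1, 2), Pow(Add(-937, Y), -1), Add(-16, Y))) (Function('N')(Y) = Add(-3, Mul(Rational(1, 2), Mul(Add(Y, -16), Pow(Add(Y, -937), -1)))) = Add(-3, Mul(Rational(1, 2), Mul(Add(-16, Y), Pow(Add(-937, Y), -1)))) = Add(-3, Mul(Rational(1, 2), Mul(Pow(Add(-937, Y), -1), Add(-16, Y)))) = Add(-3, Mul(Rational(1, 2), Pow(Add(-937, Y), -1), Add(-16, Y))))
D = Rational(-1199, 848) (D = Mul(Rational(1, 2), Pow(Add(-937, 1361), -1), Add(5606, Mul(-5, 1361))) = Mul(Rational(1, 2), Pow(424, -1), Add(5606, -6805)) = Mul(Rational(1, 2), Rational(1, 424), -1199) = Rational(-1199, 848) ≈ -1.4139)
Add(D, Mul(-1, Add(-1150218, Mul(-1, -2036454)))) = Add(Rational(-1199, 848), Mul(-1, Add(-1150218, Mul(-1, -2036454)))) = Add(Rational(-1199, 848), Mul(-1, Add(-1150218, 2036454))) = Add(Rational(-1199, 848), Mul(-1, 886236)) = Add(Rational(-1199, 848), -886236) = Rational(-751529327, 848)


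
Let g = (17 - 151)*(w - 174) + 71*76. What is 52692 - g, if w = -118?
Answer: 8168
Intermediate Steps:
g = 44524 (g = (17 - 151)*(-118 - 174) + 71*76 = -134*(-292) + 5396 = 39128 + 5396 = 44524)
52692 - g = 52692 - 1*44524 = 52692 - 44524 = 8168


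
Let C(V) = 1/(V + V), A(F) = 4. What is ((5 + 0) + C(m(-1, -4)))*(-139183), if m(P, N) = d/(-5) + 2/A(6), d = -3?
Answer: -759180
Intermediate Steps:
m(P, N) = 11/10 (m(P, N) = -3/(-5) + 2/4 = -3*(-1/5) + 2*(1/4) = 3/5 + 1/2 = 11/10)
C(V) = 1/(2*V)
((5 + 0) + C(m(-1, -4)))*(-139183) = ((5 + 0) + 1/(2*(11/10)))*(-139183) = (5 + (1/2)*(10/11))*(-139183) = (5 + 5/11)*(-139183) = (60/11)*(-139183) = -759180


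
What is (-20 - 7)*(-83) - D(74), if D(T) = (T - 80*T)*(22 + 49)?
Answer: 417307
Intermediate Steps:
D(T) = -5609*T (D(T) = -79*T*71 = -5609*T)
(-20 - 7)*(-83) - D(74) = (-20 - 7)*(-83) - (-5609)*74 = -27*(-83) - 1*(-415066) = 2241 + 415066 = 417307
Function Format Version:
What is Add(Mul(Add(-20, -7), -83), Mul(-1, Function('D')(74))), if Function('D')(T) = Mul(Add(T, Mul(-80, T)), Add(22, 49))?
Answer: 417307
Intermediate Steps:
Function('D')(T) = Mul(-5609, T) (Function('D')(T) = Mul(Mul(-79, T), 71) = Mul(-5609, T))
Add(Mul(Add(-20, -7), -83), Mul(-1, Function('D')(74))) = Add(Mul(Add(-20, -7), -83), Mul(-1, Mul(-5609, 74))) = Add(Mul(-27, -83), Mul(-1, -415066)) = Add(2241, 415066) = 417307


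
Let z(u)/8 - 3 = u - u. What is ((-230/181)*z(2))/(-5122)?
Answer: 2760/463541 ≈ 0.0059542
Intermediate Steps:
z(u) = 24 (z(u) = 24 + 8*(u - u) = 24 + 8*0 = 24 + 0 = 24)
((-230/181)*z(2))/(-5122) = (-230/181*24)/(-5122) = (-230*1/181*24)*(-1/5122) = -230/181*24*(-1/5122) = -5520/181*(-1/5122) = 2760/463541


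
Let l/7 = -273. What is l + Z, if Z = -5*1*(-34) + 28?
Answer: -1713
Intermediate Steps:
l = -1911 (l = 7*(-273) = -1911)
Z = 198 (Z = -5*(-34) + 28 = 170 + 28 = 198)
l + Z = -1911 + 198 = -1713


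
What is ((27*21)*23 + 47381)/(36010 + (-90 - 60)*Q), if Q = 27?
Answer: 30211/15980 ≈ 1.8906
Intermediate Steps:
((27*21)*23 + 47381)/(36010 + (-90 - 60)*Q) = ((27*21)*23 + 47381)/(36010 + (-90 - 60)*27) = (567*23 + 47381)/(36010 - 150*27) = (13041 + 47381)/(36010 - 4050) = 60422/31960 = 60422*(1/31960) = 30211/15980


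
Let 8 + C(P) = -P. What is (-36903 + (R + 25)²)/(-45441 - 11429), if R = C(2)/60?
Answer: 1306307/2047320 ≈ 0.63806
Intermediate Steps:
C(P) = -8 - P
R = -⅙ (R = (-8 - 1*2)/60 = (-8 - 2)*(1/60) = -10*1/60 = -⅙ ≈ -0.16667)
(-36903 + (R + 25)²)/(-45441 - 11429) = (-36903 + (-⅙ + 25)²)/(-45441 - 11429) = (-36903 + (149/6)²)/(-56870) = (-36903 + 22201/36)*(-1/56870) = -1306307/36*(-1/56870) = 1306307/2047320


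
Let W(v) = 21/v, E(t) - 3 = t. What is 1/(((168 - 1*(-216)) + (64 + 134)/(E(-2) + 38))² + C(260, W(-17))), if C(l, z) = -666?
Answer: 169/25470810 ≈ 6.6350e-6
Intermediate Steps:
E(t) = 3 + t
1/(((168 - 1*(-216)) + (64 + 134)/(E(-2) + 38))² + C(260, W(-17))) = 1/(((168 - 1*(-216)) + (64 + 134)/((3 - 2) + 38))² - 666) = 1/(((168 + 216) + 198/(1 + 38))² - 666) = 1/((384 + 198/39)² - 666) = 1/((384 + 198*(1/39))² - 666) = 1/((384 + 66/13)² - 666) = 1/((5058/13)² - 666) = 1/(25583364/169 - 666) = 1/(25470810/169) = 169/25470810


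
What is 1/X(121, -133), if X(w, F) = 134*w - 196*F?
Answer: 1/42282 ≈ 2.3651e-5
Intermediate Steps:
X(w, F) = -196*F + 134*w
1/X(121, -133) = 1/(-196*(-133) + 134*121) = 1/(26068 + 16214) = 1/42282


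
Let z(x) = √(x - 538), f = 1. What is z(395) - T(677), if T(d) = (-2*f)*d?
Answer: 1354 + I*√143 ≈ 1354.0 + 11.958*I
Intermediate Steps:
T(d) = -2*d (T(d) = (-2*1)*d = -2*d)
z(x) = √(-538 + x)
z(395) - T(677) = √(-538 + 395) - (-2)*677 = √(-143) - 1*(-1354) = I*√143 + 1354 = 1354 + I*√143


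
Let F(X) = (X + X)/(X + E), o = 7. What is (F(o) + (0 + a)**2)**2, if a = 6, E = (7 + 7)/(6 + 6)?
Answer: 69696/49 ≈ 1422.4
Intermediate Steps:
E = 7/6 (E = 14/12 = 14*(1/12) = 7/6 ≈ 1.1667)
F(X) = 2*X/(7/6 + X) (F(X) = (X + X)/(X + 7/6) = (2*X)/(7/6 + X) = 2*X/(7/6 + X))
(F(o) + (0 + a)**2)**2 = (12*7/(7 + 6*7) + (0 + 6)**2)**2 = (12*7/(7 + 42) + 6**2)**2 = (12*7/49 + 36)**2 = (12*7*(1/49) + 36)**2 = (12/7 + 36)**2 = (264/7)**2 = 69696/49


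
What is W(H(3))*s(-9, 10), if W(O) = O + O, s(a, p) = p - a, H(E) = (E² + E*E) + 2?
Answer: 760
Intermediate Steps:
H(E) = 2 + 2*E² (H(E) = (E² + E²) + 2 = 2*E² + 2 = 2 + 2*E²)
W(O) = 2*O
W(H(3))*s(-9, 10) = (2*(2 + 2*3²))*(10 - 1*(-9)) = (2*(2 + 2*9))*(10 + 9) = (2*(2 + 18))*19 = (2*20)*19 = 40*19 = 760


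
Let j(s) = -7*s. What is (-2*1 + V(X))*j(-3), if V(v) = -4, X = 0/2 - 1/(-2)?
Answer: -126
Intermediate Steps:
X = ½ (X = 0*(½) - 1*(-½) = 0 + ½ = ½ ≈ 0.50000)
(-2*1 + V(X))*j(-3) = (-2*1 - 4)*(-7*(-3)) = (-2 - 4)*21 = -6*21 = -126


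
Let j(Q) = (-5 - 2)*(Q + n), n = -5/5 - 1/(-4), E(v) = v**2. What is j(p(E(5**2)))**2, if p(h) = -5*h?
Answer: 7659925441/16 ≈ 4.7875e+8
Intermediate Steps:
n = -3/4 (n = -5*1/5 - 1*(-1/4) = -1 + 1/4 = -3/4 ≈ -0.75000)
j(Q) = 21/4 - 7*Q (j(Q) = (-5 - 2)*(Q - 3/4) = -7*(-3/4 + Q) = 21/4 - 7*Q)
j(p(E(5**2)))**2 = (21/4 - (-35)*(5**2)**2)**2 = (21/4 - (-35)*25**2)**2 = (21/4 - (-35)*625)**2 = (21/4 - 7*(-3125))**2 = (21/4 + 21875)**2 = (87521/4)**2 = 7659925441/16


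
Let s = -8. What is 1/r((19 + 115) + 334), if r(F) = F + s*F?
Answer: -1/3276 ≈ -0.00030525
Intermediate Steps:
r(F) = -7*F (r(F) = F - 8*F = -7*F)
1/r((19 + 115) + 334) = 1/(-7*((19 + 115) + 334)) = 1/(-7*(134 + 334)) = 1/(-7*468) = 1/(-3276) = -1/3276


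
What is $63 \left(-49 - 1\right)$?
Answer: $-3150$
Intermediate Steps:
$63 \left(-49 - 1\right) = 63 \left(-50\right) = -3150$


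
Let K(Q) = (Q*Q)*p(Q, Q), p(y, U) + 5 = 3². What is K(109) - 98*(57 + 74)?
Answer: 34686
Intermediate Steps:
p(y, U) = 4 (p(y, U) = -5 + 3² = -5 + 9 = 4)
K(Q) = 4*Q² (K(Q) = (Q*Q)*4 = Q²*4 = 4*Q²)
K(109) - 98*(57 + 74) = 4*109² - 98*(57 + 74) = 4*11881 - 98*131 = 47524 - 12838 = 34686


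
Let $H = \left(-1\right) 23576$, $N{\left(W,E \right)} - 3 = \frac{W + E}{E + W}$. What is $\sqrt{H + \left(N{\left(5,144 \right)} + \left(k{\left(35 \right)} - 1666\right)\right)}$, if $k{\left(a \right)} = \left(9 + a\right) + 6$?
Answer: $2 i \sqrt{6297} \approx 158.71 i$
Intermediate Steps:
$N{\left(W,E \right)} = 4$ ($N{\left(W,E \right)} = 3 + \frac{W + E}{E + W} = 3 + \frac{E + W}{E + W} = 3 + 1 = 4$)
$k{\left(a \right)} = 15 + a$
$H = -23576$
$\sqrt{H + \left(N{\left(5,144 \right)} + \left(k{\left(35 \right)} - 1666\right)\right)} = \sqrt{-23576 + \left(4 + \left(\left(15 + 35\right) - 1666\right)\right)} = \sqrt{-23576 + \left(4 + \left(50 - 1666\right)\right)} = \sqrt{-23576 + \left(4 - 1616\right)} = \sqrt{-23576 - 1612} = \sqrt{-25188} = 2 i \sqrt{6297}$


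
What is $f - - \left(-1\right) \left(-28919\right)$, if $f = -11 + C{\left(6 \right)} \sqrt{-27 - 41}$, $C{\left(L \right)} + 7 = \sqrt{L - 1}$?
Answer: $28908 + 2 i \sqrt{17} \left(-7 + \sqrt{5}\right) \approx 28908.0 - 39.284 i$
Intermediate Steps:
$C{\left(L \right)} = -7 + \sqrt{-1 + L}$ ($C{\left(L \right)} = -7 + \sqrt{L - 1} = -7 + \sqrt{-1 + L}$)
$f = -11 + 2 i \sqrt{17} \left(-7 + \sqrt{5}\right)$ ($f = -11 + \left(-7 + \sqrt{-1 + 6}\right) \sqrt{-27 - 41} = -11 + \left(-7 + \sqrt{5}\right) \sqrt{-68} = -11 + \left(-7 + \sqrt{5}\right) 2 i \sqrt{17} = -11 + 2 i \sqrt{17} \left(-7 + \sqrt{5}\right) \approx -11.0 - 39.284 i$)
$f - - \left(-1\right) \left(-28919\right) = \left(-11 - 2 i \sqrt{17} \left(7 - \sqrt{5}\right)\right) - - \left(-1\right) \left(-28919\right) = \left(-11 - 2 i \sqrt{17} \left(7 - \sqrt{5}\right)\right) - \left(-1\right) 28919 = \left(-11 - 2 i \sqrt{17} \left(7 - \sqrt{5}\right)\right) - -28919 = \left(-11 - 2 i \sqrt{17} \left(7 - \sqrt{5}\right)\right) + 28919 = 28908 - 2 i \sqrt{17} \left(7 - \sqrt{5}\right)$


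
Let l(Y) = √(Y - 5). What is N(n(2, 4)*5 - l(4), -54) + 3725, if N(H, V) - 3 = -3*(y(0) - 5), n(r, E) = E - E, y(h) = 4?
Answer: 3731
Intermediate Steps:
l(Y) = √(-5 + Y)
n(r, E) = 0
N(H, V) = 6 (N(H, V) = 3 - 3*(4 - 5) = 3 - 3*(-1) = 3 + 3 = 6)
N(n(2, 4)*5 - l(4), -54) + 3725 = 6 + 3725 = 3731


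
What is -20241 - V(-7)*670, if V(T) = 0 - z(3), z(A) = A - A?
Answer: -20241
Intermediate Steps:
z(A) = 0
V(T) = 0 (V(T) = 0 - 1*0 = 0 + 0 = 0)
-20241 - V(-7)*670 = -20241 - 0*670 = -20241 - 1*0 = -20241 + 0 = -20241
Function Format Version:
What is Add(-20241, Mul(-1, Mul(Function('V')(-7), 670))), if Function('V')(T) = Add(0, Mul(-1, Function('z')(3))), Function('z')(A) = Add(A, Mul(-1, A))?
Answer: -20241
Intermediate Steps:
Function('z')(A) = 0
Function('V')(T) = 0 (Function('V')(T) = Add(0, Mul(-1, 0)) = Add(0, 0) = 0)
Add(-20241, Mul(-1, Mul(Function('V')(-7), 670))) = Add(-20241, Mul(-1, Mul(0, 670))) = Add(-20241, Mul(-1, 0)) = Add(-20241, 0) = -20241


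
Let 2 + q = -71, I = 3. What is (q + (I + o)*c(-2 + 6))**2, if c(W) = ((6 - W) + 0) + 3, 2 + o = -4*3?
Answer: 16384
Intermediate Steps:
q = -73 (q = -2 - 71 = -73)
o = -14 (o = -2 - 4*3 = -2 - 12 = -14)
c(W) = 9 - W (c(W) = (6 - W) + 3 = 9 - W)
(q + (I + o)*c(-2 + 6))**2 = (-73 + (3 - 14)*(9 - (-2 + 6)))**2 = (-73 - 11*(9 - 1*4))**2 = (-73 - 11*(9 - 4))**2 = (-73 - 11*5)**2 = (-73 - 55)**2 = (-128)**2 = 16384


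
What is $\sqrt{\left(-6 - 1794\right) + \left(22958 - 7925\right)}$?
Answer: $\sqrt{13233} \approx 115.03$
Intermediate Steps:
$\sqrt{\left(-6 - 1794\right) + \left(22958 - 7925\right)} = \sqrt{\left(-6 - 1794\right) + 15033} = \sqrt{-1800 + 15033} = \sqrt{13233}$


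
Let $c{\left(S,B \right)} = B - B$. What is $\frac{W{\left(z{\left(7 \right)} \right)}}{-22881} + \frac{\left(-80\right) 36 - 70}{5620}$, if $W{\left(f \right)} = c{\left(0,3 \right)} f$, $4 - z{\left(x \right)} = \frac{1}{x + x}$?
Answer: $- \frac{295}{562} \approx -0.52491$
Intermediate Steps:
$c{\left(S,B \right)} = 0$
$z{\left(x \right)} = 4 - \frac{1}{2 x}$ ($z{\left(x \right)} = 4 - \frac{1}{x + x} = 4 - \frac{1}{2 x}$)
$W{\left(f \right)} = 0$ ($W{\left(f \right)} = 0 f = 0$)
$\frac{W{\left(z{\left(7 \right)} \right)}}{-22881} + \frac{\left(-80\right) 36 - 70}{5620} = \frac{0}{-22881} + \frac{\left(-80\right) 36 - 70}{5620} = 0 \left(- \frac{1}{22881}\right) + \left(-2880 - 70\right) \frac{1}{5620} = 0 - \frac{295}{562} = - \frac{295}{562}$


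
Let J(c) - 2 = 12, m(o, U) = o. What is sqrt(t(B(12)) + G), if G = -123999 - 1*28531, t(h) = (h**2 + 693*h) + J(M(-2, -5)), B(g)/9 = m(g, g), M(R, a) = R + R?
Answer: 2*I*sqrt(16502) ≈ 256.92*I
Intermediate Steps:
M(R, a) = 2*R
B(g) = 9*g
J(c) = 14 (J(c) = 2 + 12 = 14)
t(h) = 14 + h**2 + 693*h (t(h) = (h**2 + 693*h) + 14 = 14 + h**2 + 693*h)
G = -152530 (G = -123999 - 28531 = -152530)
sqrt(t(B(12)) + G) = sqrt((14 + (9*12)**2 + 693*(9*12)) - 152530) = sqrt((14 + 108**2 + 693*108) - 152530) = sqrt((14 + 11664 + 74844) - 152530) = sqrt(86522 - 152530) = sqrt(-66008) = 2*I*sqrt(16502)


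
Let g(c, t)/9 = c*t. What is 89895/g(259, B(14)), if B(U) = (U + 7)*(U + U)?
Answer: 29965/456876 ≈ 0.065587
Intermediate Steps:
B(U) = 2*U*(7 + U) (B(U) = (7 + U)*(2*U) = 2*U*(7 + U))
g(c, t) = 9*c*t (g(c, t) = 9*(c*t) = 9*c*t)
89895/g(259, B(14)) = 89895/((9*259*(2*14*(7 + 14)))) = 89895/((9*259*(2*14*21))) = 89895/((9*259*588)) = 89895/1370628 = 89895*(1/1370628) = 29965/456876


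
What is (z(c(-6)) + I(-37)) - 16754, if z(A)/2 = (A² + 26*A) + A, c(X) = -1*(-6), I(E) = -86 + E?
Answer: -16481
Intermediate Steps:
c(X) = 6
z(A) = 2*A² + 54*A (z(A) = 2*((A² + 26*A) + A) = 2*(A² + 27*A) = 2*A² + 54*A)
(z(c(-6)) + I(-37)) - 16754 = (2*6*(27 + 6) + (-86 - 37)) - 16754 = (2*6*33 - 123) - 16754 = (396 - 123) - 16754 = 273 - 16754 = -16481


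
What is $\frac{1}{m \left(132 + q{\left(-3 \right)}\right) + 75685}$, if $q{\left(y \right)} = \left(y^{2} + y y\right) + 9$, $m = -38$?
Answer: $\frac{1}{69643} \approx 1.4359 \cdot 10^{-5}$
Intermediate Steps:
$q{\left(y \right)} = 9 + 2 y^{2}$ ($q{\left(y \right)} = \left(y^{2} + y^{2}\right) + 9 = 2 y^{2} + 9 = 9 + 2 y^{2}$)
$\frac{1}{m \left(132 + q{\left(-3 \right)}\right) + 75685} = \frac{1}{- 38 \left(132 + \left(9 + 2 \left(-3\right)^{2}\right)\right) + 75685} = \frac{1}{- 38 \left(132 + \left(9 + 2 \cdot 9\right)\right) + 75685} = \frac{1}{- 38 \left(132 + \left(9 + 18\right)\right) + 75685} = \frac{1}{- 38 \left(132 + 27\right) + 75685} = \frac{1}{\left(-38\right) 159 + 75685} = \frac{1}{-6042 + 75685} = \frac{1}{69643}$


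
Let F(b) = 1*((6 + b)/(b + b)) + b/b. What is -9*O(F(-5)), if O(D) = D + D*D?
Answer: -1539/100 ≈ -15.390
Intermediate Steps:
F(b) = 1 + (6 + b)/(2*b) (F(b) = 1*((6 + b)/((2*b))) + 1 = 1*((6 + b)*(1/(2*b))) + 1 = 1*((6 + b)/(2*b)) + 1 = (6 + b)/(2*b) + 1 = 1 + (6 + b)/(2*b))
O(D) = D + D²
-9*O(F(-5)) = -9*(3/2 + 3/(-5))*(1 + (3/2 + 3/(-5))) = -9*(3/2 + 3*(-⅕))*(1 + (3/2 + 3*(-⅕))) = -9*(3/2 - ⅗)*(1 + (3/2 - ⅗)) = -81*(1 + 9/10)/10 = -81*19/(10*10) = -9*171/100 = -1539/100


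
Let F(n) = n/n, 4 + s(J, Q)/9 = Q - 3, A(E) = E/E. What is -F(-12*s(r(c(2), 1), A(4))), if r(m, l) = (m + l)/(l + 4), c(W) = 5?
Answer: -1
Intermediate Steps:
A(E) = 1
r(m, l) = (l + m)/(4 + l)
s(J, Q) = -63 + 9*Q (s(J, Q) = -36 + 9*(Q - 3) = -36 + 9*(-3 + Q) = -36 + (-27 + 9*Q) = -63 + 9*Q)
F(n) = 1
-F(-12*s(r(c(2), 1), A(4))) = -1*1 = -1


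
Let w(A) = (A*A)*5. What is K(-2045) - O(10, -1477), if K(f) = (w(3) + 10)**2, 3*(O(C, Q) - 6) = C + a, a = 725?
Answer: 2774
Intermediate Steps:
w(A) = 5*A**2 (w(A) = A**2*5 = 5*A**2)
O(C, Q) = 743/3 + C/3 (O(C, Q) = 6 + (C + 725)/3 = 6 + (725 + C)/3 = 6 + (725/3 + C/3) = 743/3 + C/3)
K(f) = 3025 (K(f) = (5*3**2 + 10)**2 = (5*9 + 10)**2 = (45 + 10)**2 = 55**2 = 3025)
K(-2045) - O(10, -1477) = 3025 - (743/3 + (1/3)*10) = 3025 - (743/3 + 10/3) = 3025 - 1*251 = 3025 - 251 = 2774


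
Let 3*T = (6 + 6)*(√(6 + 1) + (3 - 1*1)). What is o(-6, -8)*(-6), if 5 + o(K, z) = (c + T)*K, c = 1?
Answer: 354 + 144*√7 ≈ 734.99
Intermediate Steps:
T = 8 + 4*√7 (T = ((6 + 6)*(√(6 + 1) + (3 - 1*1)))/3 = (12*(√7 + (3 - 1)))/3 = (12*(√7 + 2))/3 = (12*(2 + √7))/3 = (24 + 12*√7)/3 = 8 + 4*√7 ≈ 18.583)
o(K, z) = -5 + K*(9 + 4*√7) (o(K, z) = -5 + (1 + (8 + 4*√7))*K = -5 + (9 + 4*√7)*K = -5 + K*(9 + 4*√7))
o(-6, -8)*(-6) = (-5 - 6 + 4*(-6)*(2 + √7))*(-6) = (-5 - 6 + (-48 - 24*√7))*(-6) = (-59 - 24*√7)*(-6) = 354 + 144*√7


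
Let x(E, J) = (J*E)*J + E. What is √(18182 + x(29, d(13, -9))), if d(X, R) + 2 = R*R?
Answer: 20*√498 ≈ 446.32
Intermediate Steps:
d(X, R) = -2 + R² (d(X, R) = -2 + R*R = -2 + R²)
x(E, J) = E + E*J² (x(E, J) = (E*J)*J + E = E*J² + E = E + E*J²)
√(18182 + x(29, d(13, -9))) = √(18182 + 29*(1 + (-2 + (-9)²)²)) = √(18182 + 29*(1 + (-2 + 81)²)) = √(18182 + 29*(1 + 79²)) = √(18182 + 29*(1 + 6241)) = √(18182 + 29*6242) = √(18182 + 181018) = √199200 = 20*√498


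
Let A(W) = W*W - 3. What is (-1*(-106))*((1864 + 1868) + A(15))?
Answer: 419124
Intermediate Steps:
A(W) = -3 + W² (A(W) = W² - 3 = -3 + W²)
(-1*(-106))*((1864 + 1868) + A(15)) = (-1*(-106))*((1864 + 1868) + (-3 + 15²)) = 106*(3732 + (-3 + 225)) = 106*(3732 + 222) = 106*3954 = 419124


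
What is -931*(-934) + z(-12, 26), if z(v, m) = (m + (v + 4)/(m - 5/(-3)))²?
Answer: 5994911462/6889 ≈ 8.7022e+5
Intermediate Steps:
z(v, m) = (m + (4 + v)/(5/3 + m))² (z(v, m) = (m + (4 + v)/(m - 5*(-⅓)))² = (m + (4 + v)/(m + 5/3))² = (m + (4 + v)/(5/3 + m))²)
-931*(-934) + z(-12, 26) = -931*(-934) + (12 + 3*(-12) + 3*26² + 5*26)²/(5 + 3*26)² = 869554 + (12 - 36 + 3*676 + 130)²/(5 + 78)² = 869554 + (12 - 36 + 2028 + 130)²/83² = 869554 + (1/6889)*2134² = 869554 + (1/6889)*4553956 = 869554 + 4553956/6889 = 5994911462/6889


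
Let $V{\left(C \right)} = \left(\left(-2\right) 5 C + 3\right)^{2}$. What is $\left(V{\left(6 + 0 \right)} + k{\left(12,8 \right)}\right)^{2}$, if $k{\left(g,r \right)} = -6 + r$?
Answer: $10569001$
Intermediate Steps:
$V{\left(C \right)} = \left(3 - 10 C\right)^{2}$ ($V{\left(C \right)} = \left(- 10 C + 3\right)^{2} = \left(3 - 10 C\right)^{2}$)
$\left(V{\left(6 + 0 \right)} + k{\left(12,8 \right)}\right)^{2} = \left(\left(-3 + 10 \left(6 + 0\right)\right)^{2} + \left(-6 + 8\right)\right)^{2} = \left(\left(-3 + 10 \cdot 6\right)^{2} + 2\right)^{2} = \left(\left(-3 + 60\right)^{2} + 2\right)^{2} = \left(57^{2} + 2\right)^{2} = \left(3249 + 2\right)^{2} = 3251^{2} = 10569001$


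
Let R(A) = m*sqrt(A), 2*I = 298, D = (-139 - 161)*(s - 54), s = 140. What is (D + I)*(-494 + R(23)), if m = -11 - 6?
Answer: 12671594 + 436067*sqrt(23) ≈ 1.4763e+7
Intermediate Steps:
D = -25800 (D = (-139 - 161)*(140 - 54) = -300*86 = -25800)
m = -17
I = 149 (I = (1/2)*298 = 149)
R(A) = -17*sqrt(A)
(D + I)*(-494 + R(23)) = (-25800 + 149)*(-494 - 17*sqrt(23)) = -25651*(-494 - 17*sqrt(23)) = 12671594 + 436067*sqrt(23)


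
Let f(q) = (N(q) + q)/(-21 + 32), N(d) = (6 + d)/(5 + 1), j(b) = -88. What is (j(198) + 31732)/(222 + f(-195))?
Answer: 232056/1477 ≈ 157.11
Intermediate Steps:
N(d) = 1 + d/6 (N(d) = (6 + d)/6 = (6 + d)*(⅙) = 1 + d/6)
f(q) = 1/11 + 7*q/66 (f(q) = ((1 + q/6) + q)/(-21 + 32) = (1 + 7*q/6)/11 = (1 + 7*q/6)*(1/11) = 1/11 + 7*q/66)
(j(198) + 31732)/(222 + f(-195)) = (-88 + 31732)/(222 + (1/11 + (7/66)*(-195))) = 31644/(222 + (1/11 - 455/22)) = 31644/(222 - 453/22) = 31644/(4431/22) = 31644*(22/4431) = 232056/1477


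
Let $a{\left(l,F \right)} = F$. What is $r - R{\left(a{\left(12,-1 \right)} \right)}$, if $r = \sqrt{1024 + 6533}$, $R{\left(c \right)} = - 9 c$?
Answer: $-9 + \sqrt{7557} \approx 77.931$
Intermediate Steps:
$r = \sqrt{7557} \approx 86.931$
$r - R{\left(a{\left(12,-1 \right)} \right)} = \sqrt{7557} - \left(-9\right) \left(-1\right) = \sqrt{7557} - 9 = -9 + \sqrt{7557}$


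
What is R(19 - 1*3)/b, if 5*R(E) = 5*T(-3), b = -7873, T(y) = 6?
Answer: -6/7873 ≈ -0.00076210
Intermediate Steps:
R(E) = 6 (R(E) = (5*6)/5 = (1/5)*30 = 6)
R(19 - 1*3)/b = 6/(-7873) = 6*(-1/7873) = -6/7873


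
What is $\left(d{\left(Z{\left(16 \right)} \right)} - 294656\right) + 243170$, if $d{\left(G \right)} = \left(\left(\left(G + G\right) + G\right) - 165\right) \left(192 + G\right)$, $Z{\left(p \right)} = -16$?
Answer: $-88974$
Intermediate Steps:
$d{\left(G \right)} = \left(-165 + 3 G\right) \left(192 + G\right)$ ($d{\left(G \right)} = \left(\left(2 G + G\right) - 165\right) \left(192 + G\right) = \left(3 G - 165\right) \left(192 + G\right) = \left(-165 + 3 G\right) \left(192 + G\right)$)
$\left(d{\left(Z{\left(16 \right)} \right)} - 294656\right) + 243170 = \left(\left(-31680 + 3 \left(-16\right)^{2} + 411 \left(-16\right)\right) - 294656\right) + 243170 = \left(\left(-31680 + 3 \cdot 256 - 6576\right) - 294656\right) + 243170 = \left(\left(-31680 + 768 - 6576\right) - 294656\right) + 243170 = \left(-37488 - 294656\right) + 243170 = -332144 + 243170 = -88974$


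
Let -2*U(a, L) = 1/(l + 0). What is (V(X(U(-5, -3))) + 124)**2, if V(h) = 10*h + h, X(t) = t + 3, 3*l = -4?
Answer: 1661521/64 ≈ 25961.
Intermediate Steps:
l = -4/3 (l = (1/3)*(-4) = -4/3 ≈ -1.3333)
U(a, L) = 3/8 (U(a, L) = -1/(2*(-4/3 + 0)) = -1/(2*(-4/3)) = -1/2*(-3/4) = 3/8)
X(t) = 3 + t
V(h) = 11*h
(V(X(U(-5, -3))) + 124)**2 = (11*(3 + 3/8) + 124)**2 = (11*(27/8) + 124)**2 = (297/8 + 124)**2 = (1289/8)**2 = 1661521/64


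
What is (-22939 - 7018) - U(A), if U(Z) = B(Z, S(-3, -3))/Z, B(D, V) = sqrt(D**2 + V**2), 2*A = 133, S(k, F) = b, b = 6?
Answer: -29957 - sqrt(17833)/133 ≈ -29958.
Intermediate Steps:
S(k, F) = 6
A = 133/2 (A = (1/2)*133 = 133/2 ≈ 66.500)
U(Z) = sqrt(36 + Z**2)/Z (U(Z) = sqrt(Z**2 + 6**2)/Z = sqrt(Z**2 + 36)/Z = sqrt(36 + Z**2)/Z)
(-22939 - 7018) - U(A) = (-22939 - 7018) - sqrt(36 + (133/2)**2)/133/2 = -29957 - 2*sqrt(36 + 17689/4)/133 = -29957 - 2*sqrt(17833/4)/133 = -29957 - 2*sqrt(17833)/2/133 = -29957 - sqrt(17833)/133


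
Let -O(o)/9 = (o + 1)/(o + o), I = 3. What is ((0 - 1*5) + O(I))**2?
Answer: 121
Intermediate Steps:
O(o) = -9*(1 + o)/(2*o) (O(o) = -9*(o + 1)/(o + o) = -9*(1 + o)/(2*o))
((0 - 1*5) + O(I))**2 = ((0 - 1*5) + (9/2)*(-1 - 1*3)/3)**2 = ((0 - 5) + (9/2)*(1/3)*(-1 - 3))**2 = (-5 + (9/2)*(1/3)*(-4))**2 = (-5 - 6)**2 = (-11)**2 = 121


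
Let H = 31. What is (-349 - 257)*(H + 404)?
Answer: -263610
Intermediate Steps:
(-349 - 257)*(H + 404) = (-349 - 257)*(31 + 404) = -606*435 = -263610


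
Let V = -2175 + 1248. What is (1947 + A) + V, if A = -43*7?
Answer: 719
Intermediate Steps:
A = -301
V = -927
(1947 + A) + V = (1947 - 301) - 927 = 1646 - 927 = 719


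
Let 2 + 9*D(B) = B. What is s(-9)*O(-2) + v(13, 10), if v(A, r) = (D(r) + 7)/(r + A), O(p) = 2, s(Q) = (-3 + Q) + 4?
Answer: -3241/207 ≈ -15.657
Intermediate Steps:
s(Q) = 1 + Q
D(B) = -2/9 + B/9
v(A, r) = (61/9 + r/9)/(A + r) (v(A, r) = ((-2/9 + r/9) + 7)/(r + A) = (61/9 + r/9)/(A + r))
s(-9)*O(-2) + v(13, 10) = (1 - 9)*2 + (61 + 10)/(9*(13 + 10)) = -8*2 + (⅑)*71/23 = -16 + (⅑)*(1/23)*71 = -16 + 71/207 = -3241/207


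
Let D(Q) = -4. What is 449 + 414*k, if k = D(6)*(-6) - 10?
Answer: 6245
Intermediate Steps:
k = 14 (k = -4*(-6) - 10 = 24 - 10 = 14)
449 + 414*k = 449 + 414*14 = 449 + 5796 = 6245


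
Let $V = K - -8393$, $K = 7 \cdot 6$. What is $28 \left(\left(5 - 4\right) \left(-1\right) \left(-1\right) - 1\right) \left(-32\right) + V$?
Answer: $8435$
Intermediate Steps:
$K = 42$
$V = 8435$ ($V = 42 - -8393 = 42 + 8393 = 8435$)
$28 \left(\left(5 - 4\right) \left(-1\right) \left(-1\right) - 1\right) \left(-32\right) + V = 28 \left(\left(5 - 4\right) \left(-1\right) \left(-1\right) - 1\right) \left(-32\right) + 8435 = 28 \left(1 \left(-1\right) \left(-1\right) - 1\right) \left(-32\right) + 8435 = 28 \left(\left(-1\right) \left(-1\right) - 1\right) \left(-32\right) + 8435 = 28 \left(1 - 1\right) \left(-32\right) + 8435 = 28 \cdot 0 \left(-32\right) + 8435 = 0 \left(-32\right) + 8435 = 0 + 8435 = 8435$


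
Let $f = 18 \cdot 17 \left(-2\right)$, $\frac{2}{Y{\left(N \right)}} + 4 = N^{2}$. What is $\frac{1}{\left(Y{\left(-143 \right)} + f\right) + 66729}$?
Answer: $\frac{20445}{1351762067} \approx 1.5125 \cdot 10^{-5}$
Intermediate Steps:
$Y{\left(N \right)} = \frac{2}{-4 + N^{2}}$
$f = -612$ ($f = 306 \left(-2\right) = -612$)
$\frac{1}{\left(Y{\left(-143 \right)} + f\right) + 66729} = \frac{1}{\left(\frac{2}{-4 + \left(-143\right)^{2}} - 612\right) + 66729} = \frac{1}{\left(\frac{2}{-4 + 20449} - 612\right) + 66729} = \frac{1}{\left(\frac{2}{20445} - 612\right) + 66729} = \frac{1}{- \frac{12512338}{20445} + 66729} = \frac{1}{\frac{1351762067}{20445}} = \frac{20445}{1351762067}$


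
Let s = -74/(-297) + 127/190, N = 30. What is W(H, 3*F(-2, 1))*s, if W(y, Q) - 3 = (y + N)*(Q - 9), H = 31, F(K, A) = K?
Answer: -414232/495 ≈ -836.83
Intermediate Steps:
s = 51779/56430 (s = -74*(-1/297) + 127*(1/190) = 74/297 + 127/190 = 51779/56430 ≈ 0.91758)
W(y, Q) = 3 + (-9 + Q)*(30 + y) (W(y, Q) = 3 + (y + 30)*(Q - 9) = 3 + (30 + y)*(-9 + Q) = 3 + (-9 + Q)*(30 + y))
W(H, 3*F(-2, 1))*s = (-267 - 9*31 + 30*(3*(-2)) + (3*(-2))*31)*(51779/56430) = (-267 - 279 + 30*(-6) - 6*31)*(51779/56430) = (-267 - 279 - 180 - 186)*(51779/56430) = -912*51779/56430 = -414232/495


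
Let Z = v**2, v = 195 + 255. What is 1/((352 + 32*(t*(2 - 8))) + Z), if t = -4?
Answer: 1/203620 ≈ 4.9111e-6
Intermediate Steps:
v = 450
Z = 202500 (Z = 450**2 = 202500)
1/((352 + 32*(t*(2 - 8))) + Z) = 1/((352 + 32*(-4*(2 - 8))) + 202500) = 1/((352 + 32*(-4*(-6))) + 202500) = 1/((352 + 32*24) + 202500) = 1/((352 + 768) + 202500) = 1/(1120 + 202500) = 1/203620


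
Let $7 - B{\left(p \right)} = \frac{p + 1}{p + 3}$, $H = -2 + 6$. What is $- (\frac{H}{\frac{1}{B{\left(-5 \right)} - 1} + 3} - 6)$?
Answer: $\frac{62}{13} \approx 4.7692$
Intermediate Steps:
$H = 4$
$B{\left(p \right)} = 7 - \frac{1 + p}{3 + p}$ ($B{\left(p \right)} = 7 - \frac{p + 1}{p + 3} = 7 - \frac{1 + p}{3 + p}$)
$- (\frac{H}{\frac{1}{B{\left(-5 \right)} - 1} + 3} - 6) = - (\frac{4}{\frac{1}{\frac{2 \left(10 + 3 \left(-5\right)\right)}{3 - 5} - 1} + 3} - 6) = - (\frac{4}{\frac{1}{\frac{2 \left(10 - 15\right)}{-2} - 1} + 3} - 6) = - (\frac{4}{\frac{1}{2 \left(- \frac{1}{2}\right) \left(-5\right) - 1} + 3} - 6) = - (\frac{4}{\frac{1}{5 - 1} + 3} - 6) = - (\frac{4}{\frac{1}{4} + 3} - 6) = - (\frac{4}{\frac{13}{4}} - 6) = - (4 \cdot \frac{4}{13} - 6) = - (\frac{16}{13} - 6) = \left(-1\right) \left(- \frac{62}{13}\right) = \frac{62}{13}$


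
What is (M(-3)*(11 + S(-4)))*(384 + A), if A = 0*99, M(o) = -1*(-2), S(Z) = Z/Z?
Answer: 9216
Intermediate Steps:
S(Z) = 1
M(o) = 2
A = 0
(M(-3)*(11 + S(-4)))*(384 + A) = (2*(11 + 1))*(384 + 0) = (2*12)*384 = 24*384 = 9216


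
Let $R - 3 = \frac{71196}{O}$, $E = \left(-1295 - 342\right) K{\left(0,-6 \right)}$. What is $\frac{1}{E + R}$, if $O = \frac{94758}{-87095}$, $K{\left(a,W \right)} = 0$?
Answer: $- \frac{929}{60789523} \approx -1.5282 \cdot 10^{-5}$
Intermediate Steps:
$O = - \frac{94758}{87095}$ ($O = 94758 \left(- \frac{1}{87095}\right) = - \frac{94758}{87095} \approx -1.088$)
$E = 0$ ($E = \left(-1295 - 342\right) 0 = \left(-1637\right) 0 = 0$)
$R = - \frac{60789523}{929}$ ($R = 3 + \frac{71196}{- \frac{94758}{87095}} = 3 + 71196 \left(- \frac{87095}{94758}\right) = 3 - \frac{60792310}{929} = - \frac{60789523}{929} \approx -65435.0$)
$\frac{1}{E + R} = \frac{1}{0 - \frac{60789523}{929}} = \frac{1}{- \frac{60789523}{929}} = - \frac{929}{60789523}$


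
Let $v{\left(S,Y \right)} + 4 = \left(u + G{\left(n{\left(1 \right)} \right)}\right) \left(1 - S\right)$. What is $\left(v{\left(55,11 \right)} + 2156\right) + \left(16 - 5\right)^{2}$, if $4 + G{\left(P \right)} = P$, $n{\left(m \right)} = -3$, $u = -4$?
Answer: $2867$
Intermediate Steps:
$G{\left(P \right)} = -4 + P$
$v{\left(S,Y \right)} = -15 + 11 S$ ($v{\left(S,Y \right)} = -4 + \left(-4 - 7\right) \left(1 - S\right) = -4 - 11 \left(1 - S\right) = -4 + \left(-11 + 11 S\right) = -15 + 11 S$)
$\left(v{\left(55,11 \right)} + 2156\right) + \left(16 - 5\right)^{2} = \left(\left(-15 + 11 \cdot 55\right) + 2156\right) + \left(16 - 5\right)^{2} = \left(\left(-15 + 605\right) + 2156\right) + 11^{2} = \left(590 + 2156\right) + 121 = 2746 + 121 = 2867$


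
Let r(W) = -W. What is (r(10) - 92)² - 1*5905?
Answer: 4499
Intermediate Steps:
(r(10) - 92)² - 1*5905 = (-1*10 - 92)² - 1*5905 = (-10 - 92)² - 5905 = (-102)² - 5905 = 10404 - 5905 = 4499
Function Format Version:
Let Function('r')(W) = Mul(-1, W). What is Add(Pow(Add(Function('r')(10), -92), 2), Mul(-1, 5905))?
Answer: 4499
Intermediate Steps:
Add(Pow(Add(Function('r')(10), -92), 2), Mul(-1, 5905)) = Add(Pow(Add(Mul(-1, 10), -92), 2), Mul(-1, 5905)) = Add(Pow(Add(-10, -92), 2), -5905) = Add(Pow(-102, 2), -5905) = Add(10404, -5905) = 4499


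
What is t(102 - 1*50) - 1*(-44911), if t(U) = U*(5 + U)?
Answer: 47875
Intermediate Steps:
t(102 - 1*50) - 1*(-44911) = (102 - 1*50)*(5 + (102 - 1*50)) - 1*(-44911) = (102 - 50)*(5 + (102 - 50)) + 44911 = 52*(5 + 52) + 44911 = 52*57 + 44911 = 2964 + 44911 = 47875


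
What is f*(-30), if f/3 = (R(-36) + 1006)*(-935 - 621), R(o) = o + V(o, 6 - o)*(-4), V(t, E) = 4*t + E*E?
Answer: -771620400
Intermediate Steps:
V(t, E) = E² + 4*t (V(t, E) = 4*t + E² = E² + 4*t)
R(o) = -15*o - 4*(6 - o)² (R(o) = o + ((6 - o)² + 4*o)*(-4) = o + (-16*o - 4*(6 - o)²) = -15*o - 4*(6 - o)²)
f = 25720680 (f = 3*(((-144 - 4*(-36)² + 33*(-36)) + 1006)*(-935 - 621)) = 3*(((-144 - 4*1296 - 1188) + 1006)*(-1556)) = 3*(((-144 - 5184 - 1188) + 1006)*(-1556)) = 3*((-6516 + 1006)*(-1556)) = 3*(-5510*(-1556)) = 3*8573560 = 25720680)
f*(-30) = 25720680*(-30) = -771620400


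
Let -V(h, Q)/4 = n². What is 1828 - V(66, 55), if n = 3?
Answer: 1864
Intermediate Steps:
V(h, Q) = -36 (V(h, Q) = -4*3² = -4*9 = -36)
1828 - V(66, 55) = 1828 - 1*(-36) = 1828 + 36 = 1864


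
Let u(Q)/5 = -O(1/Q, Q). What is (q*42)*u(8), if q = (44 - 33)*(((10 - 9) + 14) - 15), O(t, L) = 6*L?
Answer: 0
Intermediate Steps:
u(Q) = -30*Q (u(Q) = 5*(-6*Q) = -30*Q)
q = 0 (q = 11*((1 + 14) - 15) = 11*(15 - 15) = 11*0 = 0)
(q*42)*u(8) = (0*42)*(-30*8) = 0*(-240) = 0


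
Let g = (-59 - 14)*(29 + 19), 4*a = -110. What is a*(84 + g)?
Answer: 94050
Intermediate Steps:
a = -55/2 (a = (¼)*(-110) = -55/2 ≈ -27.500)
g = -3504 (g = -73*48 = -3504)
a*(84 + g) = -55*(84 - 3504)/2 = -55/2*(-3420) = 94050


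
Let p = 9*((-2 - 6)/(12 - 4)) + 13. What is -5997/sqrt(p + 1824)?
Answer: -5997*sqrt(457)/914 ≈ -140.26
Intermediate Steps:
p = 4 (p = 9*(-8/8) + 13 = 9*(-8*1/8) + 13 = 9*(-1) + 13 = -9 + 13 = 4)
-5997/sqrt(p + 1824) = -5997/sqrt(4 + 1824) = -5997*sqrt(457)/914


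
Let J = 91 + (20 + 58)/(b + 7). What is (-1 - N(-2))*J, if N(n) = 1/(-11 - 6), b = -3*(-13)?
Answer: -34112/391 ≈ -87.243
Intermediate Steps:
b = 39
N(n) = -1/17 (N(n) = 1/(-17) = -1/17)
J = 2132/23 (J = 91 + (20 + 58)/(39 + 7) = 91 + 78/46 = 91 + 78*(1/46) = 91 + 39/23 = 2132/23 ≈ 92.696)
(-1 - N(-2))*J = (-1 - 1*(-1/17))*(2132/23) = (-1 + 1/17)*(2132/23) = -16/17*2132/23 = -34112/391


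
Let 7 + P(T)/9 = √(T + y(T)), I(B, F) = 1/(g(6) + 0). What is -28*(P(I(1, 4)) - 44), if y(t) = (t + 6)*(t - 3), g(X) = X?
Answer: 2996 - 42*I*√623 ≈ 2996.0 - 1048.3*I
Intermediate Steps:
y(t) = (-3 + t)*(6 + t) (y(t) = (6 + t)*(-3 + t) = (-3 + t)*(6 + t))
I(B, F) = ⅙ (I(B, F) = 1/(6 + 0) = 1/6 = ⅙)
P(T) = -63 + 9*√(-18 + T² + 4*T) (P(T) = -63 + 9*√(T + (-18 + T² + 3*T)) = -63 + 9*√(-18 + T² + 4*T))
-28*(P(I(1, 4)) - 44) = -28*((-63 + 9*√(-18 + (⅙)² + 4*(⅙))) - 44) = -28*((-63 + 9*√(-18 + 1/36 + ⅔)) - 44) = -28*((-63 + 9*√(-623/36)) - 44) = -28*((-63 + 9*(I*√623/6)) - 44) = -28*((-63 + 3*I*√623/2) - 44) = -28*(-107 + 3*I*√623/2) = 2996 - 42*I*√623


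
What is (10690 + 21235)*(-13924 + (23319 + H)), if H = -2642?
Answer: 215589525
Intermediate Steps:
(10690 + 21235)*(-13924 + (23319 + H)) = (10690 + 21235)*(-13924 + (23319 - 2642)) = 31925*(-13924 + 20677) = 31925*6753 = 215589525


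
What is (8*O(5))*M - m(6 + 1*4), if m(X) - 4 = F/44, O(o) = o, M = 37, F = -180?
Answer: 16281/11 ≈ 1480.1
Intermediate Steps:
m(X) = -1/11 (m(X) = 4 - 180/44 = 4 - 180*1/44 = 4 - 45/11 = -1/11)
(8*O(5))*M - m(6 + 1*4) = (8*5)*37 - 1*(-1/11) = 40*37 + 1/11 = 1480 + 1/11 = 16281/11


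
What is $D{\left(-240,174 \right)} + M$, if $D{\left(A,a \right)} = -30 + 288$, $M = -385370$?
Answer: $-385112$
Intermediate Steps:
$D{\left(A,a \right)} = 258$
$D{\left(-240,174 \right)} + M = 258 - 385370 = -385112$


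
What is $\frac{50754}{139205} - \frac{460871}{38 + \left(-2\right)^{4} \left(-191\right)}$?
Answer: $\frac{5846247557}{38192790} \approx 153.07$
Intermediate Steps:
$\frac{50754}{139205} - \frac{460871}{38 + \left(-2\right)^{4} \left(-191\right)} = 50754 \cdot \frac{1}{139205} - \frac{460871}{38 + 16 \left(-191\right)} = \frac{4614}{12655} - \frac{460871}{38 - 3056} = \frac{4614}{12655} - \frac{460871}{-3018} = \frac{4614}{12655} - - \frac{460871}{3018} = \frac{4614}{12655} + \frac{460871}{3018} = \frac{5846247557}{38192790}$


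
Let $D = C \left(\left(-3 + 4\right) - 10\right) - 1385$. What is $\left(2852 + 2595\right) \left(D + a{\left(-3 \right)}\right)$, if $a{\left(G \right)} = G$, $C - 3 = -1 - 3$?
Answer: $-7511413$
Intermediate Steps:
$C = -1$ ($C = 3 - 4 = -1$)
$D = -1376$ ($D = - (\left(-3 + 4\right) - 10) - 1385 = - (1 - 10) - 1385 = \left(-1\right) \left(-9\right) - 1385 = 9 - 1385 = -1376$)
$\left(2852 + 2595\right) \left(D + a{\left(-3 \right)}\right) = \left(2852 + 2595\right) \left(-1376 - 3\right) = 5447 \left(-1379\right) = -7511413$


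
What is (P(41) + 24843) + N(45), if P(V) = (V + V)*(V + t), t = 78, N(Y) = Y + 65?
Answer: 34711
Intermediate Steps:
N(Y) = 65 + Y
P(V) = 2*V*(78 + V) (P(V) = (V + V)*(V + 78) = (2*V)*(78 + V) = 2*V*(78 + V))
(P(41) + 24843) + N(45) = (2*41*(78 + 41) + 24843) + (65 + 45) = (2*41*119 + 24843) + 110 = (9758 + 24843) + 110 = 34601 + 110 = 34711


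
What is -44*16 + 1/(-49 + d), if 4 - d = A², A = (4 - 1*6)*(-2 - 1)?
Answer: -57025/81 ≈ -704.01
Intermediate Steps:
A = 6 (A = (4 - 6)*(-3) = -2*(-3) = 6)
d = -32 (d = 4 - 1*6² = 4 - 1*36 = 4 - 36 = -32)
-44*16 + 1/(-49 + d) = -44*16 + 1/(-49 - 32) = -704 + 1/(-81) = -704 - 1/81 = -57025/81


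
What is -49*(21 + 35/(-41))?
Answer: -40474/41 ≈ -987.17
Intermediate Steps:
-49*(21 + 35/(-41)) = -49*(21 + 35*(-1/41)) = -49*(21 - 35/41) = -49*826/41 = -40474/41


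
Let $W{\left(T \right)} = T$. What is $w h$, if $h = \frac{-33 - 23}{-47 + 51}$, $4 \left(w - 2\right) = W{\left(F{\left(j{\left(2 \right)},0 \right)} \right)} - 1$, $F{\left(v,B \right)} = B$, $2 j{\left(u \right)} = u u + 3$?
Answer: $- \frac{49}{2} \approx -24.5$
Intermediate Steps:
$j{\left(u \right)} = \frac{3}{2} + \frac{u^{2}}{2}$ ($j{\left(u \right)} = \frac{u u + 3}{2} = \frac{u^{2} + 3}{2} = \frac{3 + u^{2}}{2} = \frac{3}{2} + \frac{u^{2}}{2}$)
$w = \frac{7}{4}$ ($w = 2 + \frac{0 - 1}{4} = 2 + \frac{1}{4} \left(-1\right) = 2 - \frac{1}{4} = \frac{7}{4} \approx 1.75$)
$h = -14$ ($h = - \frac{56}{4} = \left(-56\right) \frac{1}{4} = -14$)
$w h = \frac{7}{4} \left(-14\right) = - \frac{49}{2}$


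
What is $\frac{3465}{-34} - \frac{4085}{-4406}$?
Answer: $- \frac{3781975}{37451} \approx -100.98$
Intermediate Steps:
$\frac{3465}{-34} - \frac{4085}{-4406} = 3465 \left(- \frac{1}{34}\right) - - \frac{4085}{4406} = - \frac{3465}{34} + \frac{4085}{4406} = - \frac{3781975}{37451}$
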